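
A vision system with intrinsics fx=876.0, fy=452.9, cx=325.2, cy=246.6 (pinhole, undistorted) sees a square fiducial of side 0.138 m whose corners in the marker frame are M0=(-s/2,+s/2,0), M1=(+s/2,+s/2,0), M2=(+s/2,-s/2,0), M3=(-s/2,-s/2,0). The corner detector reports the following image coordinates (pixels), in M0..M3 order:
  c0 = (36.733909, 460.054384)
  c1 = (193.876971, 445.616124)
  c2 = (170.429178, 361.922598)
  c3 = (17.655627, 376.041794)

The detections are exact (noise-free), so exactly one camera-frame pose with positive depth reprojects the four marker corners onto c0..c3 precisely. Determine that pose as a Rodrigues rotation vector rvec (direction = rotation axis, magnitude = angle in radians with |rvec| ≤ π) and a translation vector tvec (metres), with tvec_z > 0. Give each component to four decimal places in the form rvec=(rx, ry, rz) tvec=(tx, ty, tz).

rvec=(-0.1557, 0.0193, -0.1773) tvec=(-0.1932, 0.2772, 0.7669)

Intrinsics K: fx=876.0, fy=452.9, cx=325.2, cy=246.6
Marker side s = 0.138 m; corners in marker frame (Z=0):
  M0 = (-0.0690, +0.0690, 0)
  M1 = (+0.0690, +0.0690, 0)
  M2 = (+0.0690, -0.0690, 0)
  M3 = (-0.0690, -0.0690, 0)
Detected image corners:
  c0 = (36.733909, 460.054384) px
  c1 = (193.876971, 445.616124) px
  c2 = (170.429178, 361.922598) px
  c3 = (17.655627, 376.041794) px
Planar DLT: solve 8×8 A·h = b for H (H[2,2]=1):
  H  [+1121.92547 +132.78528 +104.48701]
  H  [-106.35252 +524.06702 +410.32388]
  H  [-0.00706 -0.20336 +1.00000]
B = K⁻¹H; ‖b₁‖=1.303997, ‖b₂‖=1.303997; λ = 2/(‖b₁‖+‖b₂‖) = 0.766873, sign → tz>0 ⇒ λ=+0.766873
r₁ = λ·B[:,0] = (+0.98417,-0.17713,-0.00541); r₂ = λ·B[:,1] = (+0.17414,+0.97229,-0.15596)
r₃ = r₁×r₂ = (+0.03289,+0.15254,+0.98775); SVD([r₁ r₂ r₃]) → R = UVᵀ:
  R  [+0.98417 +0.17414 +0.03289]
  R  [-0.17713 +0.97229 +0.15254]
  R  [-0.00541 -0.15596 +0.98775]
t = (-0.19322, +0.27723, +0.76687) m
tr R = 2.944214; θ = arccos((tr R − 1)/2) = 0.236743 rad = 13.564°
axis k = ((R−Rᵀ)₃₂, (R−Rᵀ)₁₃, (R−Rᵀ)₂₁) / (2 sinθ) = (-0.657675, +0.081647, -0.748864)
rvec = θ·k = (-0.155700, +0.019329, -0.177289)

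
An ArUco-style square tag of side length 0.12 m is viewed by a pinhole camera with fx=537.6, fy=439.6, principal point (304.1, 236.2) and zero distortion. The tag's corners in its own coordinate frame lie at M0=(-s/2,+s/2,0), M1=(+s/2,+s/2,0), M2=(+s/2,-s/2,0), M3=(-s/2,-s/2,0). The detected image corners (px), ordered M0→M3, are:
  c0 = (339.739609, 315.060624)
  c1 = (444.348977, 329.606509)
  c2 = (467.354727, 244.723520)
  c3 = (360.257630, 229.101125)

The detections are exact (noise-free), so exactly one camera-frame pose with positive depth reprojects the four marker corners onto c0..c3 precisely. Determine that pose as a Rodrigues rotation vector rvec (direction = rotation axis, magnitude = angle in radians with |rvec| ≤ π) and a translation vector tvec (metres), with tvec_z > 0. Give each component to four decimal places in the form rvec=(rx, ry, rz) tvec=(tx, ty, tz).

Intrinsics K: fx=537.6, fy=439.6, cx=304.1, cy=236.2
Marker side s = 0.12 m; corners in marker frame (Z=0):
  M0 = (-0.0600, +0.0600, 0)
  M1 = (+0.0600, +0.0600, 0)
  M2 = (+0.0600, -0.0600, 0)
  M3 = (-0.0600, -0.0600, 0)
Detected image corners:
  c0 = (339.739609, 315.060624) px
  c1 = (444.348977, 329.606509) px
  c2 = (467.354727, 244.723520) px
  c3 = (360.257630, 229.101125) px
Planar DLT: solve 8×8 A·h = b for H (H[2,2]=1):
  H  [+909.36599 -96.84927 +403.00409]
  H  [+144.65024 +770.49608 +280.19140]
  H  [+0.06797 +0.20982 +1.00000]
B = K⁻¹H; ‖b₁‖=1.680141, ‖b₂‖=1.680141; λ = 2/(‖b₁‖+‖b₂‖) = 0.595188, sign → tz>0 ⇒ λ=+0.595188
r₁ = λ·B[:,0] = (+0.98389,+0.17411,+0.04045); r₂ = λ·B[:,1] = (-0.17787,+0.97610,+0.12488)
r₃ = r₁×r₂ = (-0.01774,-0.13007,+0.99135); SVD([r₁ r₂ r₃]) → R = UVᵀ:
  R  [+0.98389 -0.17787 -0.01774]
  R  [+0.17411 +0.97610 -0.13007]
  R  [+0.04045 +0.12488 +0.99135]
t = (+0.10950, +0.05956, +0.59519) m
tr R = 2.951340; θ = arccos((tr R − 1)/2) = 0.221040 rad = 12.665°
axis k = ((R−Rᵀ)₃₂, (R−Rᵀ)₁₃, (R−Rᵀ)₂₁) / (2 sinθ) = (+0.581427, -0.132723, +0.802700)
rvec = θ·k = (+0.128519, -0.029337, +0.177429)

rvec=(0.1285, -0.0293, 0.1774) tvec=(0.1095, 0.0596, 0.5952)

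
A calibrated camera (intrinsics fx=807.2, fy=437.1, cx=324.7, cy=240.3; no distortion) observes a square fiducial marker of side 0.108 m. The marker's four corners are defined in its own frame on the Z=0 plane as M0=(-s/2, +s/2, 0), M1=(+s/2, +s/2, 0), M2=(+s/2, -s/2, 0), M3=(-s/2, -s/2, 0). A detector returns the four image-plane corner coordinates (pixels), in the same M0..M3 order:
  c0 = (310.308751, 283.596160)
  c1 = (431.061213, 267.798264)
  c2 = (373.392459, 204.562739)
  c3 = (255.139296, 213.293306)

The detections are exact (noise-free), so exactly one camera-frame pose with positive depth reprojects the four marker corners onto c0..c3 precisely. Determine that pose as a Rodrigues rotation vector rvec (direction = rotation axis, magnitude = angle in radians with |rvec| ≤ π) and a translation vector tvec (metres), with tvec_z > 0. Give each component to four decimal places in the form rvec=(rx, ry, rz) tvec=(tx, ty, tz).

Intrinsics K: fx=807.2, fy=437.1, cx=324.7, cy=240.3
Marker side s = 0.108 m; corners in marker frame (Z=0):
  M0 = (-0.0540, +0.0540, 0)
  M1 = (+0.0540, +0.0540, 0)
  M2 = (+0.0540, -0.0540, 0)
  M3 = (-0.0540, -0.0540, 0)
Detected image corners:
  c0 = (310.308751, 283.596160) px
  c1 = (431.061213, 267.798264) px
  c2 = (373.392459, 204.562739) px
  c3 = (255.139296, 213.293306) px
Planar DLT: solve 8×8 A·h = b for H (H[2,2]=1):
  H  [+1403.78481 +316.09466 +344.35969]
  H  [+98.10988 +470.34623 +240.93599]
  H  [+0.86913 -0.60398 +1.00000]
B = K⁻¹H; ‖b₁‖=1.658371, ‖b₂‖=1.658371; λ = 2/(‖b₁‖+‖b₂‖) = 0.603001, sign → tz>0 ⇒ λ=+0.603001
r₁ = λ·B[:,0] = (+0.83785,-0.15277,+0.52408); r₂ = λ·B[:,1] = (+0.38263,+0.84909,-0.36420)
r₃ = r₁×r₂ = (-0.38935,+0.50568,+0.76987); SVD([r₁ r₂ r₃]) → R = UVᵀ:
  R  [+0.83785 +0.38263 -0.38935]
  R  [-0.15277 +0.84909 +0.50568]
  R  [+0.52408 -0.36420 +0.76987]
t = (+0.01469, +0.00088, +0.60300) m
tr R = 2.456806; θ = arccos((tr R − 1)/2) = 0.754808 rad = 43.247°
axis k = ((R−Rᵀ)₃₂, (R−Rᵀ)₁₃, (R−Rᵀ)₂₁) / (2 sinθ) = (-0.634808, -0.666599, -0.390722)
rvec = θ·k = (-0.479158, -0.503154, -0.294920)

rvec=(-0.4792, -0.5032, -0.2949) tvec=(0.0147, 0.0009, 0.6030)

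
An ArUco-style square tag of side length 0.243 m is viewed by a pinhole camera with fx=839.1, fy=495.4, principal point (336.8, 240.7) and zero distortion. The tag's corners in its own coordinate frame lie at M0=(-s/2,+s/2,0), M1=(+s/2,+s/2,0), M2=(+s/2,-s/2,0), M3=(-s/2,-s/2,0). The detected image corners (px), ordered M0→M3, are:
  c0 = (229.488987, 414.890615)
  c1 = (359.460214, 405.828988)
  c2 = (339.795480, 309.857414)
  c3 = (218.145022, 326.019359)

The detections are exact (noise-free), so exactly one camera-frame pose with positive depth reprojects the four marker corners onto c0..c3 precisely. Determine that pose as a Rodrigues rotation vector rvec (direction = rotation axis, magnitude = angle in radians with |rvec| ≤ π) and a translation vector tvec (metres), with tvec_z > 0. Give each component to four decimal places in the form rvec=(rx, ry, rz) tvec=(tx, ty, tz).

Intrinsics K: fx=839.1, fy=495.4, cx=336.8, cy=240.7
Marker side s = 0.243 m; corners in marker frame (Z=0):
  M0 = (-0.1215, +0.1215, 0)
  M1 = (+0.1215, +0.1215, 0)
  M2 = (+0.1215, -0.1215, 0)
  M3 = (-0.1215, -0.1215, 0)
Detected image corners:
  c0 = (229.488987, 414.890615) px
  c1 = (359.460214, 405.828988) px
  c2 = (339.795480, 309.857414) px
  c3 = (218.145022, 326.019359) px
Planar DLT: solve 8×8 A·h = b for H (H[2,2]=1):
  H  [+417.64092 -2.67893 +283.85083]
  H  [-178.83155 +296.20033 +363.12759]
  H  [-0.34745 -0.22935 +1.00000]
B = K⁻¹H; ‖b₁‖=0.750771, ‖b₂‖=0.750771; λ = 2/(‖b₁‖+‖b₂‖) = 1.331965, sign → tz>0 ⇒ λ=+1.331965
r₁ = λ·B[:,0] = (+0.84871,-0.25596,-0.46279); r₂ = λ·B[:,1] = (+0.11836,+0.94481,-0.30549)
r₃ = r₁×r₂ = (+0.51544,+0.20449,+0.83217); SVD([r₁ r₂ r₃]) → R = UVᵀ:
  R  [+0.84871 +0.11836 +0.51544]
  R  [-0.25596 +0.94481 +0.20449]
  R  [-0.46279 -0.30549 +0.83217]
t = (-0.08405, +0.32917, +1.33196) m
tr R = 2.625685; θ = arccos((tr R − 1)/2) = 0.621780 rad = 35.625°
axis k = ((R−Rᵀ)₃₂, (R−Rᵀ)₁₃, (R−Rᵀ)₂₁) / (2 sinθ) = (-0.437763, +0.839713, -0.321319)
rvec = θ·k = (-0.272192, +0.522117, -0.199790)

rvec=(-0.2722, 0.5221, -0.1998) tvec=(-0.0841, 0.3292, 1.3320)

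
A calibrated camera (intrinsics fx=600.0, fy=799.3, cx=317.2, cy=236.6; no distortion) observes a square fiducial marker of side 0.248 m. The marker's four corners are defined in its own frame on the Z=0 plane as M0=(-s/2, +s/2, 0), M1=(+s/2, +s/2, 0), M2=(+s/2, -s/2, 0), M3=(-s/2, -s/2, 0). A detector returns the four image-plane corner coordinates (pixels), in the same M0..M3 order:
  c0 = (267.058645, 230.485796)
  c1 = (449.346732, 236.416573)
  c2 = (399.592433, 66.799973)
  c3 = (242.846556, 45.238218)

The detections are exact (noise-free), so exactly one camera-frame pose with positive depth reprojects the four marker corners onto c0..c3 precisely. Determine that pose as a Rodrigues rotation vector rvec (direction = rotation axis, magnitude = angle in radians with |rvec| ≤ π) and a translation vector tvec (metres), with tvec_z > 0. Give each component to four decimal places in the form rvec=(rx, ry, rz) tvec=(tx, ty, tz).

Intrinsics K: fx=600.0, fy=799.3, cx=317.2, cy=236.6
Marker side s = 0.248 m; corners in marker frame (Z=0):
  M0 = (-0.1240, +0.1240, 0)
  M1 = (+0.1240, +0.1240, 0)
  M2 = (+0.1240, -0.1240, 0)
  M3 = (-0.1240, -0.1240, 0)
Detected image corners:
  c0 = (267.058645, 230.485796) px
  c1 = (449.346732, 236.416573) px
  c2 = (399.592433, 66.799973) px
  c3 = (242.846556, 45.238218) px
Planar DLT: solve 8×8 A·h = b for H (H[2,2]=1):
  H  [+818.09993 -84.98644 +342.41409]
  H  [+117.37876 +612.99523 +137.41808]
  H  [+0.40921 -0.69684 +1.00000]
B = K⁻¹H; ‖b₁‖=1.218236, ‖b₂‖=1.218236; λ = 2/(‖b₁‖+‖b₂‖) = 0.820859, sign → tz>0 ⇒ λ=+0.820859
r₁ = λ·B[:,0] = (+0.94166,+0.02111,+0.33590); r₂ = λ·B[:,1] = (+0.18613,+0.79885,-0.57201)
r₃ = r₁×r₂ = (-0.28041,+0.60116,+0.74831); SVD([r₁ r₂ r₃]) → R = UVᵀ:
  R  [+0.94166 +0.18613 -0.28041]
  R  [+0.02111 +0.79885 +0.60116]
  R  [+0.33590 -0.57201 +0.74831]
t = (+0.03450, -0.10186, +0.82086) m
tr R = 2.488822; θ = arccos((tr R − 1)/2) = 0.731144 rad = 41.891°
axis k = ((R−Rᵀ)₃₂, (R−Rᵀ)₁₃, (R−Rᵀ)₂₁) / (2 sinθ) = (-0.878488, -0.461509, -0.123568)
rvec = θ·k = (-0.642301, -0.337429, -0.090346)

rvec=(-0.6423, -0.3374, -0.0903) tvec=(0.0345, -0.1019, 0.8209)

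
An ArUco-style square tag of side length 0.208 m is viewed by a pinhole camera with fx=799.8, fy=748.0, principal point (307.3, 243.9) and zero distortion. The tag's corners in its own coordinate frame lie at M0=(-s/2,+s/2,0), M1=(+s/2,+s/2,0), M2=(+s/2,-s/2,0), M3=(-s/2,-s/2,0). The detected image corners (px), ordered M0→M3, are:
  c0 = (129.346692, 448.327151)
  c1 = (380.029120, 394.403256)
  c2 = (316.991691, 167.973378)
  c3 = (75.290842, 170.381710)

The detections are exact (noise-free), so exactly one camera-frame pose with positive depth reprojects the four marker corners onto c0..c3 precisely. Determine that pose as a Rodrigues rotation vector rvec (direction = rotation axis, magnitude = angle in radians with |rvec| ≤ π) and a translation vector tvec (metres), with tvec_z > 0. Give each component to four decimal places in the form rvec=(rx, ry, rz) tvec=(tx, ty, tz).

Intrinsics K: fx=799.8, fy=748.0, cx=307.3, cy=243.9
Marker side s = 0.208 m; corners in marker frame (Z=0):
  M0 = (-0.1040, +0.1040, 0)
  M1 = (+0.1040, +0.1040, 0)
  M2 = (+0.1040, -0.1040, 0)
  M3 = (-0.1040, -0.1040, 0)
Detected image corners:
  c0 = (129.346692, 448.327151) px
  c1 = (380.029120, 394.403256) px
  c2 = (316.991691, 167.973378) px
  c3 = (75.290842, 170.381710) px
Planar DLT: solve 8×8 A·h = b for H (H[2,2]=1):
  H  [+1394.06740 +193.78246 +236.20489]
  H  [+146.56229 +1082.73998 +288.67408]
  H  [+0.93760 -0.39836 +1.00000]
B = K⁻¹H; ‖b₁‖=1.674279, ‖b₂‖=1.674279; λ = 2/(‖b₁‖+‖b₂‖) = 0.597272, sign → tz>0 ⇒ λ=+0.597272
r₁ = λ·B[:,0] = (+0.82589,-0.06557,+0.56000); r₂ = λ·B[:,1] = (+0.23613,+0.94214,-0.23793)
r₃ = r₁×r₂ = (-0.51200,+0.32874,+0.79359); SVD([r₁ r₂ r₃]) → R = UVᵀ:
  R  [+0.82589 +0.23613 -0.51200]
  R  [-0.06557 +0.94214 +0.32874]
  R  [+0.56000 -0.23793 +0.79359]
t = (-0.05309, +0.03575, +0.59727) m
tr R = 2.561626; θ = arccos((tr R − 1)/2) = 0.674830 rad = 38.665°
axis k = ((R−Rᵀ)₃₂, (R−Rᵀ)₁₃, (R−Rᵀ)₂₁) / (2 sinθ) = (-0.453508, -0.857923, -0.241452)
rvec = θ·k = (-0.306041, -0.578952, -0.162939)

rvec=(-0.3060, -0.5790, -0.1629) tvec=(-0.0531, 0.0358, 0.5973)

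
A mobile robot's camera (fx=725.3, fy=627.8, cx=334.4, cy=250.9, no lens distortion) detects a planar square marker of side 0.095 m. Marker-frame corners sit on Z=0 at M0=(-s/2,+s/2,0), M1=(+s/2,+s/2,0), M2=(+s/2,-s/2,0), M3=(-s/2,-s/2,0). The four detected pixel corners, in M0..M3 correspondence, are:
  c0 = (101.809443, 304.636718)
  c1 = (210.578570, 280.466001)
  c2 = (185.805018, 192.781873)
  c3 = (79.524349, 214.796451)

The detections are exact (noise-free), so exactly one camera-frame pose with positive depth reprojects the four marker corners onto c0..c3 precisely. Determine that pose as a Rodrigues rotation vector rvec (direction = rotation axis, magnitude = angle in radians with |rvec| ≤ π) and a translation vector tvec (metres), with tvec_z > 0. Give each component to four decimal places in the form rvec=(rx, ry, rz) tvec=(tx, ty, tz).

rvec=(-0.1959, -0.0922, -0.2605) tvec=(-0.1663, -0.0035, 0.6361)

Intrinsics K: fx=725.3, fy=627.8, cx=334.4, cy=250.9
Marker side s = 0.095 m; corners in marker frame (Z=0):
  M0 = (-0.0475, +0.0475, 0)
  M1 = (+0.0475, +0.0475, 0)
  M2 = (+0.0475, -0.0475, 0)
  M3 = (-0.0475, -0.0475, 0)
Detected image corners:
  c0 = (101.809443, 304.636718) px
  c1 = (210.578570, 280.466001) px
  c2 = (185.805018, 192.781873) px
  c3 = (79.524349, 214.796451) px
Planar DLT: solve 8×8 A·h = b for H (H[2,2]=1):
  H  [+1157.94492 +206.85483 +144.73563]
  H  [-197.77092 +863.90221 +247.47297]
  H  [+0.18196 -0.28343 +1.00000]
B = K⁻¹H; ‖b₁‖=1.572084, ‖b₂‖=1.572084; λ = 2/(‖b₁‖+‖b₂‖) = 0.636098, sign → tz>0 ⇒ λ=+0.636098
r₁ = λ·B[:,0] = (+0.96217,-0.24664,+0.11574); r₂ = λ·B[:,1] = (+0.26454,+0.94737,-0.18029)
r₃ = r₁×r₂ = (-0.06519,+0.20409,+0.97678); SVD([r₁ r₂ r₃]) → R = UVᵀ:
  R  [+0.96217 +0.26454 -0.06519]
  R  [-0.24664 +0.94737 +0.20409]
  R  [+0.11574 -0.18029 +0.97678]
t = (-0.16634, -0.00347, +0.63610) m
tr R = 2.886324; θ = arccos((tr R − 1)/2) = 0.338777 rad = 19.411°
axis k = ((R−Rᵀ)₃₂, (R−Rᵀ)₁₃, (R−Rᵀ)₂₁) / (2 sinθ) = (-0.578297, -0.272210, -0.769074)
rvec = θ·k = (-0.195914, -0.092219, -0.260545)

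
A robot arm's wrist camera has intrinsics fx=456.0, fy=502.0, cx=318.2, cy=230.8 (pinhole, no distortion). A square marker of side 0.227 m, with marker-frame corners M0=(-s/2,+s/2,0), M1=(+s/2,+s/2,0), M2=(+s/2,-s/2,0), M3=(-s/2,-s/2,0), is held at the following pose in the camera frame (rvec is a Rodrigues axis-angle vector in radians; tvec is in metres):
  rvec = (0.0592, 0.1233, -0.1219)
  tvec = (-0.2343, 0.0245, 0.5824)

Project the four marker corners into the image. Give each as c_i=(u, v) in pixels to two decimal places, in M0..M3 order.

c0=(67.01, 356.02) c1=(232.13, 338.93) c2=(207.35, 140.35) c3=(40.18, 167.41)

Intrinsics K: fx=456.0, fy=502.0, cx=318.2, cy=230.8
Marker side s = 0.227 m; corners in marker frame (Z=0):
  M0 = (-0.1135, +0.1135, 0)
  M1 = (+0.1135, +0.1135, 0)
  M2 = (+0.1135, -0.1135, 0)
  M3 = (-0.1135, -0.1135, 0)
rvec = (0.0592, 0.1233, -0.1219), |rvec| = θ = 0.18321 rad = 10.497°
Rodrigues: sinθ=0.18219, 1−cosθ=0.01674; R = I + sinθ·[k]× + (1−cosθ)·[k]×²:
    [+0.98501 +0.12486 +0.11901]
    [-0.11758 +0.99084 -0.06636]
    [-0.12621 +0.05138 +0.99067]
t = (-0.2343, 0.0245, 0.5824) m
M0: Pc = R·M0+t = (-0.33193, +0.15031, +0.60256); u = 456.0·(-0.33193)/0.60256 + 318.2 = 67.0053, v = 502.0·(+0.15031)/0.60256 + 230.8 = 356.0226
M1: Pc = R·M1+t = (-0.10833, +0.12362, +0.57391); u = 456.0·(-0.10833)/0.57391 + 318.2 = 232.1260, v = 502.0·(+0.12362)/0.57391 + 230.8 = 338.9273
M2: Pc = R·M2+t = (-0.13667, -0.10131, +0.56224); u = 456.0·(-0.13667)/0.56224 + 318.2 = 207.3535, v = 502.0·(-0.10131)/0.56224 + 230.8 = 140.3488
M3: Pc = R·M3+t = (-0.36027, -0.07462, +0.59089); u = 456.0·(-0.36027)/0.59089 + 318.2 = 40.1750, v = 502.0·(-0.07462)/0.59089 + 230.8 = 167.4097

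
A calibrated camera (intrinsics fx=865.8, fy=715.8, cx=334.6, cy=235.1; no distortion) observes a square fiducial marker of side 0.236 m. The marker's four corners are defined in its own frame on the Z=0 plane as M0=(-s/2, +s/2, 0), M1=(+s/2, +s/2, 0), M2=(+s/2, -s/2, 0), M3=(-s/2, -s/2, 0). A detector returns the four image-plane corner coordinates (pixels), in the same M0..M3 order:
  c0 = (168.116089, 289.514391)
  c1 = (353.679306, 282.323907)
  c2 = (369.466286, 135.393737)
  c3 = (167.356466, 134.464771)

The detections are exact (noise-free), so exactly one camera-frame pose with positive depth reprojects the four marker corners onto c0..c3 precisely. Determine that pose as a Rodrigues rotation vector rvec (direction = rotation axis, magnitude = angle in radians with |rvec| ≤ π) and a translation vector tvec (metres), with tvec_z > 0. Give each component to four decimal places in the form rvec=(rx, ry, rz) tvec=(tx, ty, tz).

rvec=(0.4051, -0.2510, 0.0218) tvec=(-0.0813, -0.0312, 1.0442)

Intrinsics K: fx=865.8, fy=715.8, cx=334.6, cy=235.1
Marker side s = 0.236 m; corners in marker frame (Z=0):
  M0 = (-0.1180, +0.1180, 0)
  M1 = (+0.1180, +0.1180, 0)
  M2 = (+0.1180, -0.1180, 0)
  M3 = (-0.1180, -0.1180, 0)
Detected image corners:
  c0 = (168.116089, 289.514391) px
  c1 = (353.679306, 282.323907) px
  c2 = (369.466286, 135.393737) px
  c3 = (167.356466, 134.464771) px
Planar DLT: solve 8×8 A·h = b for H (H[2,2]=1):
  H  [+882.14615 +65.33279 +267.18396]
  H  [+35.54645 +717.34352 +213.68430]
  H  [+0.23555 +0.37084 +1.00000]
B = K⁻¹H; ‖b₁‖=0.957682, ‖b₂‖=0.957682; λ = 2/(‖b₁‖+‖b₂‖) = 1.044188, sign → tz>0 ⇒ λ=+1.044188
r₁ = λ·B[:,0] = (+0.96885,-0.02893,+0.24596); r₂ = λ·B[:,1] = (-0.07086,+0.91926,+0.38723)
r₃ = r₁×r₂ = (-0.23730,-0.39259,+0.88857); SVD([r₁ r₂ r₃]) → R = UVᵀ:
  R  [+0.96885 -0.07086 -0.23730]
  R  [-0.02893 +0.91926 -0.39259]
  R  [+0.24596 +0.38723 +0.88857]
t = (-0.08131, -0.03124, +1.04419) m
tr R = 2.776678; θ = arccos((tr R − 1)/2) = 0.477081 rad = 27.335°
axis k = ((R−Rᵀ)₃₂, (R−Rᵀ)₁₃, (R−Rᵀ)₂₁) / (2 sinθ) = (+0.849130, -0.526208, +0.045653)
rvec = θ·k = (+0.405104, -0.251044, +0.021780)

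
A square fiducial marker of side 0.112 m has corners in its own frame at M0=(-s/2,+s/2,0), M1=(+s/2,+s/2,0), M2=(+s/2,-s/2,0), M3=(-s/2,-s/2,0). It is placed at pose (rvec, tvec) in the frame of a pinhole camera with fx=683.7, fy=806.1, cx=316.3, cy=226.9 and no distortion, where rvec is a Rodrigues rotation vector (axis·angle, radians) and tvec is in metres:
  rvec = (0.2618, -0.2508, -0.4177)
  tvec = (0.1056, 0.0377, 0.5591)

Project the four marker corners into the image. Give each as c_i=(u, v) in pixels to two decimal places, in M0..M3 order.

Intrinsics K: fx=683.7, fy=806.1, cx=316.3, cy=226.9
Marker side s = 0.112 m; corners in marker frame (Z=0):
  M0 = (-0.0560, +0.0560, 0)
  M1 = (+0.0560, +0.0560, 0)
  M2 = (+0.0560, -0.0560, 0)
  M3 = (-0.0560, -0.0560, 0)
rvec = (0.2618, -0.2508, -0.4177), |rvec| = θ = 0.55309 rad = 31.690°
Rodrigues: sinθ=0.52532, 1−cosθ=0.14910; R = I + sinθ·[k]× + (1−cosθ)·[k]×²:
    [+0.88431 +0.36473 -0.29150]
    [-0.42873 +0.88156 -0.19760]
    [+0.18491 +0.29971 +0.93594]
t = (0.1056, 0.0377, 0.5591) m
M0: Pc = R·M0+t = (+0.07650, +0.11108, +0.56553); u = 683.7·(+0.07650)/0.56553 + 316.3 = 408.7893, v = 806.1·(+0.11108)/0.56553 + 226.9 = 385.2269
M1: Pc = R·M1+t = (+0.17555, +0.06306, +0.58624); u = 683.7·(+0.17555)/0.58624 + 316.3 = 521.0301, v = 806.1·(+0.06306)/0.58624 + 226.9 = 313.6079
M2: Pc = R·M2+t = (+0.13470, -0.03568, +0.55267); u = 683.7·(+0.13470)/0.55267 + 316.3 = 482.9309, v = 806.1·(-0.03568)/0.55267 + 226.9 = 174.8645
M3: Pc = R·M3+t = (+0.03565, +0.01234, +0.53196); u = 683.7·(+0.03565)/0.53196 + 316.3 = 362.1243, v = 806.1·(+0.01234)/0.53196 + 226.9 = 245.6014

c0=(408.79, 385.23) c1=(521.03, 313.61) c2=(482.93, 174.86) c3=(362.12, 245.60)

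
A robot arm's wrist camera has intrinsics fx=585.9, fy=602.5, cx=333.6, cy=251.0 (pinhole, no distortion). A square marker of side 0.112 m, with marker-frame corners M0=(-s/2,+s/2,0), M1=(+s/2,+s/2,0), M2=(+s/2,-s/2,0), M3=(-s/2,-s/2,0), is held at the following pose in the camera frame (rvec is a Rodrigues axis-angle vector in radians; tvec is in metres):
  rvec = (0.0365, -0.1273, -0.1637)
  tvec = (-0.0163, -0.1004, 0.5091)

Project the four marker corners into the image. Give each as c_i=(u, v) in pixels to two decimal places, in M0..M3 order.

c0=(261.49, 208.09) c1=(387.23, 187.79) c2=(367.30, 57.55) c3=(239.69, 74.46)

Intrinsics K: fx=585.9, fy=602.5, cx=333.6, cy=251.0
Marker side s = 0.112 m; corners in marker frame (Z=0):
  M0 = (-0.0560, +0.0560, 0)
  M1 = (+0.0560, +0.0560, 0)
  M2 = (+0.0560, -0.0560, 0)
  M3 = (-0.0560, -0.0560, 0)
rvec = (0.0365, -0.1273, -0.1637), |rvec| = θ = 0.21056 rad = 12.064°
Rodrigues: sinθ=0.20901, 1−cosθ=0.02209; R = I + sinθ·[k]× + (1−cosθ)·[k]×²:
    [+0.97858 +0.16018 -0.12934]
    [-0.16481 +0.98599 -0.02585]
    [+0.12338 +0.04661 +0.99126]
t = (-0.0163, -0.1004, 0.5091) m
M0: Pc = R·M0+t = (-0.06213, -0.03596, +0.50480); u = 585.9·(-0.06213)/0.50480 + 333.6 = 261.4880, v = 602.5·(-0.03596)/0.50480 + 251.0 = 208.0857
M1: Pc = R·M1+t = (+0.04747, -0.05441, +0.51862); u = 585.9·(+0.04747)/0.51862 + 333.6 = 387.2286, v = 602.5·(-0.05441)/0.51862 + 251.0 = 187.7853
M2: Pc = R·M2+t = (+0.02953, -0.16484, +0.51340); u = 585.9·(+0.02953)/0.51340 + 333.6 = 367.3006, v = 602.5·(-0.16484)/0.51340 + 251.0 = 57.5467
M3: Pc = R·M3+t = (-0.08007, -0.14639, +0.49958); u = 585.9·(-0.08007)/0.49958 + 333.6 = 239.6947, v = 602.5·(-0.14639)/0.49958 + 251.0 = 74.4566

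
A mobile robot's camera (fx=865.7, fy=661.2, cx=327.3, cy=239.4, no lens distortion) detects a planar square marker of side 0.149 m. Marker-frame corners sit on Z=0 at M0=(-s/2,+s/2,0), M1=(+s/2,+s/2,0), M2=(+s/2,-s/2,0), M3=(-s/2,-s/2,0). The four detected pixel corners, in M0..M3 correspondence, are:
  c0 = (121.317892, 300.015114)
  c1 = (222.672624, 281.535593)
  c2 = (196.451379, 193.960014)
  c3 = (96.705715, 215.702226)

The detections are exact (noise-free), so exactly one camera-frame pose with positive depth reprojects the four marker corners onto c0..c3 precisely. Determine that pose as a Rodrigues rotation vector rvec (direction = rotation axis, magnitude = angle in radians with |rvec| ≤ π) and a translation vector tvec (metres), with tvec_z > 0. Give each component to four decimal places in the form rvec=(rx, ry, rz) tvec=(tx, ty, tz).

Intrinsics K: fx=865.7, fy=661.2, cx=327.3, cy=239.4
Marker side s = 0.149 m; corners in marker frame (Z=0):
  M0 = (-0.0745, +0.0745, 0)
  M1 = (+0.0745, +0.0745, 0)
  M2 = (+0.0745, -0.0745, 0)
  M3 = (-0.0745, -0.0745, 0)
Detected image corners:
  c0 = (121.317892, 300.015114) px
  c1 = (222.672624, 281.535593) px
  c2 = (196.451379, 193.960014) px
  c3 = (96.705715, 215.702226) px
Planar DLT: solve 8×8 A·h = b for H (H[2,2]=1):
  H  [+632.72027 +164.00930 +158.25859]
  H  [-200.49575 +566.53166 +247.87126]
  H  [-0.26428 -0.04060 +1.00000]
B = K⁻¹H; ‖b₁‖=0.896182, ‖b₂‖=0.896182; λ = 2/(‖b₁‖+‖b₂‖) = 1.115845, sign → tz>0 ⇒ λ=+1.115845
r₁ = λ·B[:,0] = (+0.92704,-0.23158,-0.29490); r₂ = λ·B[:,1] = (+0.22853,+0.97248,-0.04530)
r₃ = r₁×r₂ = (+0.29728,-0.02540,+0.95445); SVD([r₁ r₂ r₃]) → R = UVᵀ:
  R  [+0.92704 +0.22853 +0.29728]
  R  [-0.23158 +0.97248 -0.02540]
  R  [-0.29490 -0.04530 +0.95445]
t = (-0.21789, +0.01430, +1.11585) m
tr R = 2.853977; θ = arccos((tr R − 1)/2) = 0.384493 rad = 22.030°
axis k = ((R−Rᵀ)₃₂, (R−Rᵀ)₁₃, (R−Rᵀ)₂₁) / (2 sinθ) = (-0.026526, +0.789378, -0.613334)
rvec = θ·k = (-0.010199, +0.303511, -0.235823)

rvec=(-0.0102, 0.3035, -0.2358) tvec=(-0.2179, 0.0143, 1.1158)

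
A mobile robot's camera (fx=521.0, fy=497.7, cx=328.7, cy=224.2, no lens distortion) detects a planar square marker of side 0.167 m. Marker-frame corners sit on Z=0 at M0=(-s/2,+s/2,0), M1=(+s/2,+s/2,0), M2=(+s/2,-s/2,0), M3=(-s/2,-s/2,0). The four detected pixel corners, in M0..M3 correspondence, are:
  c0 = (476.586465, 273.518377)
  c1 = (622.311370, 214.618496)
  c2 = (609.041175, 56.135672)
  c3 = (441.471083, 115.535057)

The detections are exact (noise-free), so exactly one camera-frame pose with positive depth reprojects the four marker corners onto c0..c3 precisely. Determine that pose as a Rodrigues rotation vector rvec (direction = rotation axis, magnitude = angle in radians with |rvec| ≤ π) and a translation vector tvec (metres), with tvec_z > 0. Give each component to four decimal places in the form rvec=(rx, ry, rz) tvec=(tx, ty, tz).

rvec=(0.3677, -0.2054, -0.3405) tvec=(0.1966, -0.0533, 0.4849)

Intrinsics K: fx=521.0, fy=497.7, cx=328.7, cy=224.2
Marker side s = 0.167 m; corners in marker frame (Z=0):
  M0 = (-0.0835, +0.0835, 0)
  M1 = (+0.0835, +0.0835, 0)
  M2 = (+0.0835, -0.0835, 0)
  M3 = (-0.0835, -0.0835, 0)
Detected image corners:
  c0 = (476.586465, 273.518377) px
  c1 = (622.311370, 214.618496) px
  c2 = (609.041175, 56.135672) px
  c3 = (441.471083, 115.535057) px
Planar DLT: solve 8×8 A·h = b for H (H[2,2]=1):
  H  [+1082.66141 +569.06409 +539.96592]
  H  [-308.35816 +1078.21925 +169.50095]
  H  [+0.27725 +0.79224 +1.00000]
B = K⁻¹H; ‖b₁‖=2.062277, ‖b₂‖=2.062277; λ = 2/(‖b₁‖+‖b₂‖) = 0.484901, sign → tz>0 ⇒ λ=+0.484901
r₁ = λ·B[:,0] = (+0.92283,-0.36099,+0.13444); r₂ = λ·B[:,1] = (+0.28727,+0.87744,+0.38416)
r₃ = r₁×r₂ = (-0.25664,-0.31589,+0.91343); SVD([r₁ r₂ r₃]) → R = UVᵀ:
  R  [+0.92283 +0.28727 -0.25664]
  R  [-0.36099 +0.87744 -0.31589]
  R  [+0.13444 +0.38416 +0.91343]
t = (+0.19663, -0.05329, +0.48490) m
tr R = 2.713696; θ = arccos((tr R − 1)/2) = 0.541671 rad = 31.035°
axis k = ((R−Rᵀ)₃₂, (R−Rᵀ)₁₃, (R−Rᵀ)₂₁) / (2 sinθ) = (+0.678909, -0.379264, -0.628682)
rvec = θ·k = (+0.367746, -0.205437, -0.340539)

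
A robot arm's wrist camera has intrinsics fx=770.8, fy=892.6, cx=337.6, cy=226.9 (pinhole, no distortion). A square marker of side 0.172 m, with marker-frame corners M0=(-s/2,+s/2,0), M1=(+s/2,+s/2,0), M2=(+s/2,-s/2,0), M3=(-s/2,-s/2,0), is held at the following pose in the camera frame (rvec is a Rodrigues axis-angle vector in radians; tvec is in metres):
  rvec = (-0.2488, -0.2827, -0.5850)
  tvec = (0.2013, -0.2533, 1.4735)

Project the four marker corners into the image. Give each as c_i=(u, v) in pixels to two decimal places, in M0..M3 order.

c0=(435.54, 139.31) c1=(502.79, 90.57) c2=(449.86, 11.20) c3=(381.73, 55.99)

Intrinsics K: fx=770.8, fy=892.6, cx=337.6, cy=226.9
Marker side s = 0.172 m; corners in marker frame (Z=0):
  M0 = (-0.0860, +0.0860, 0)
  M1 = (+0.0860, +0.0860, 0)
  M2 = (+0.0860, -0.0860, 0)
  M3 = (-0.0860, -0.0860, 0)
rvec = (-0.2488, -0.2827, -0.5850), |rvec| = θ = 0.69573 rad = 39.863°
Rodrigues: sinθ=0.64095, 1−cosθ=0.23242; R = I + sinθ·[k]× + (1−cosθ)·[k]×²:
    [+0.79731 +0.57271 -0.19055]
    [-0.50516 +0.80596 +0.30862]
    [+0.33032 -0.14980 +0.93190]
t = (0.2013, -0.2533, 1.4735) m
M0: Pc = R·M0+t = (+0.18198, -0.14054, +1.43221); u = 770.8·(+0.18198)/1.43221 + 337.6 = 435.5421, v = 892.6·(-0.14054)/1.43221 + 226.9 = 139.3085
M1: Pc = R·M1+t = (+0.31912, -0.22743, +1.48903); u = 770.8·(+0.31912)/1.48903 + 337.6 = 502.7943, v = 892.6·(-0.22743)/1.48903 + 226.9 = 90.5655
M2: Pc = R·M2+t = (+0.22062, -0.36606, +1.51479); u = 770.8·(+0.22062)/1.51479 + 337.6 = 449.8600, v = 892.6·(-0.36606)/1.51479 + 226.9 = 11.1990
M3: Pc = R·M3+t = (+0.08348, -0.27917, +1.45797); u = 770.8·(+0.08348)/1.45797 + 337.6 = 381.7335, v = 892.6·(-0.27917)/1.45797 + 226.9 = 55.9878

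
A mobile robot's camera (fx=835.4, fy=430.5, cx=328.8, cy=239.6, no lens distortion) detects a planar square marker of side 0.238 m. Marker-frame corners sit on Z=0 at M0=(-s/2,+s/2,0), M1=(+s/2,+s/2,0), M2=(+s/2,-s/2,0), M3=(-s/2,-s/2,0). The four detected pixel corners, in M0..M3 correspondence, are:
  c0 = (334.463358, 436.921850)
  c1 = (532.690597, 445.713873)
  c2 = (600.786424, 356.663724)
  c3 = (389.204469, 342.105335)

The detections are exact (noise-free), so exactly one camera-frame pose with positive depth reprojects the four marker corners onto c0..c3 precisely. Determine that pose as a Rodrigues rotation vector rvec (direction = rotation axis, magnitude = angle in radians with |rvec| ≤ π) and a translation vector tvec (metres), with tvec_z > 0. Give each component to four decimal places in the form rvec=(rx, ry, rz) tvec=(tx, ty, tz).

rvec=(0.3355, -0.1702, 0.2088) tvec=(0.1484, 0.3318, 0.9054)

Intrinsics K: fx=835.4, fy=430.5, cx=328.8, cy=239.6
Marker side s = 0.238 m; corners in marker frame (Z=0):
  M0 = (-0.1190, +0.1190, 0)
  M1 = (+0.1190, +0.1190, 0)
  M2 = (+0.1190, -0.1190, 0)
  M3 = (-0.1190, -0.1190, 0)
Detected image corners:
  c0 = (334.463358, 436.921850) px
  c1 = (532.690597, 445.713873) px
  c2 = (600.786424, 356.663724) px
  c3 = (389.204469, 342.105335) px
Planar DLT: solve 8×8 A·h = b for H (H[2,2]=1):
  H  [+962.12692 -100.98476 +465.73087]
  H  [+135.69185 +520.33746 +397.36356]
  H  [+0.22038 +0.33990 +1.00000]
B = K⁻¹H; ‖b₁‖=1.104435, ‖b₂‖=1.104435; λ = 2/(‖b₁‖+‖b₂‖) = 0.905440, sign → tz>0 ⇒ λ=+0.905440
r₁ = λ·B[:,0] = (+0.96426,+0.17434,+0.19954); r₂ = λ·B[:,1] = (-0.23058,+0.92310,+0.30776)
r₃ = r₁×r₂ = (-0.13054,-0.34277,+0.93031); SVD([r₁ r₂ r₃]) → R = UVᵀ:
  R  [+0.96426 -0.23058 -0.13054]
  R  [+0.17434 +0.92310 -0.34277]
  R  [+0.19954 +0.30776 +0.93031]
t = (+0.14841, +0.33181, +0.90544) m
tr R = 2.817663; θ = arccos((tr R − 1)/2) = 0.430322 rad = 24.656°
axis k = ((R−Rᵀ)₃₂, (R−Rᵀ)₁₃, (R−Rᵀ)₂₁) / (2 sinθ) = (+0.779708, -0.395623, +0.485322)
rvec = θ·k = (+0.335525, -0.170245, +0.208844)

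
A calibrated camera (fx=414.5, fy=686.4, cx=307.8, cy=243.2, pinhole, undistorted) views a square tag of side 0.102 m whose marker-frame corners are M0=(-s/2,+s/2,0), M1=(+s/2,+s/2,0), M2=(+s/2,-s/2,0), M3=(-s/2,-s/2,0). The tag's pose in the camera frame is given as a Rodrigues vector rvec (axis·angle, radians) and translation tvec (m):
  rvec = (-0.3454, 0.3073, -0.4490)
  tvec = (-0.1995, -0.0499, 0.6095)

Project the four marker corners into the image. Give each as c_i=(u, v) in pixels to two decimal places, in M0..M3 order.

c0=(152.85, 262.81) c1=(209.66, 206.72) c2=(190.85, 113.41) c3=(138.18, 169.17)

Intrinsics K: fx=414.5, fy=686.4, cx=307.8, cy=243.2
Marker side s = 0.102 m; corners in marker frame (Z=0):
  M0 = (-0.0510, +0.0510, 0)
  M1 = (+0.0510, +0.0510, 0)
  M2 = (+0.0510, -0.0510, 0)
  M3 = (-0.0510, -0.0510, 0)
rvec = (-0.3454, 0.3073, -0.4490), |rvec| = θ = 0.64447 rad = 36.925°
Rodrigues: sinθ=0.60077, 1−cosθ=0.20058; R = I + sinθ·[k]× + (1−cosθ)·[k]×²:
    [+0.85704 +0.36730 +0.36136]
    [-0.46982 +0.84503 +0.25535]
    [-0.21157 -0.38862 +0.89678]
t = (-0.1995, -0.0499, 0.6095) m
M0: Pc = R·M0+t = (-0.22448, +0.01716, +0.60047); u = 414.5·(-0.22448)/0.60047 + 307.8 = 152.8457, v = 686.4·(+0.01716)/0.60047 + 243.2 = 262.8122
M1: Pc = R·M1+t = (-0.13706, -0.03076, +0.57889); u = 414.5·(-0.13706)/0.57889 + 307.8 = 209.6624, v = 686.4·(-0.03076)/0.57889 + 243.2 = 206.7222
M2: Pc = R·M2+t = (-0.17452, -0.11696, +0.61853); u = 414.5·(-0.17452)/0.61853 + 307.8 = 190.8452, v = 686.4·(-0.11696)/0.61853 + 243.2 = 113.4094
M3: Pc = R·M3+t = (-0.26194, -0.06904, +0.64011); u = 414.5·(-0.26194)/0.64011 + 307.8 = 138.1813, v = 686.4·(-0.06904)/0.64011 + 243.2 = 169.1719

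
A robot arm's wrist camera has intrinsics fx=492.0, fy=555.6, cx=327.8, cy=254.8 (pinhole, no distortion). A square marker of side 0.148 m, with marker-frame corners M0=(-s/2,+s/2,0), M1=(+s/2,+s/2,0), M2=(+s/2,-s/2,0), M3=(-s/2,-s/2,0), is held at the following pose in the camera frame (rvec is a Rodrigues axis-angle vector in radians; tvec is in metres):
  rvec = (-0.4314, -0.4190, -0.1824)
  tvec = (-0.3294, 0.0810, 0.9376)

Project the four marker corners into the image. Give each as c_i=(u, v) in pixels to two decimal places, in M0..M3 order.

c0=(116.80, 351.74) c1=(200.52, 337.93) c2=(188.59, 259.65) c3=(108.92, 267.31)

Intrinsics K: fx=492.0, fy=555.6, cx=327.8, cy=254.8
Marker side s = 0.148 m; corners in marker frame (Z=0):
  M0 = (-0.0740, +0.0740, 0)
  M1 = (+0.0740, +0.0740, 0)
  M2 = (+0.0740, -0.0740, 0)
  M3 = (-0.0740, -0.0740, 0)
rvec = (-0.4314, -0.4190, -0.1824), |rvec| = θ = 0.62844 rad = 36.007°
Rodrigues: sinθ=0.58788, 1−cosθ=0.19105; R = I + sinθ·[k]× + (1−cosθ)·[k]×²:
    [+0.89898 +0.25807 -0.35389]
    [-0.08319 +0.89387 +0.44053]
    [+0.43003 -0.36659 +0.82504]
t = (-0.3294, 0.0810, 0.9376) m
M0: Pc = R·M0+t = (-0.37683, +0.15330, +0.87865); u = 492.0·(-0.37683)/0.87865 + 327.8 = 116.7959, v = 555.6·(+0.15330)/0.87865 + 254.8 = 351.7383
M1: Pc = R·M1+t = (-0.24378, +0.14099, +0.94229); u = 492.0·(-0.24378)/0.94229 + 327.8 = 200.5160, v = 555.6·(+0.14099)/0.94229 + 254.8 = 337.9318
M2: Pc = R·M2+t = (-0.28197, +0.00870, +0.99655); u = 492.0·(-0.28197)/0.99655 + 327.8 = 188.5889, v = 555.6·(+0.00870)/0.99655 + 254.8 = 259.6491
M3: Pc = R·M3+t = (-0.41502, +0.02101, +0.93291); u = 492.0·(-0.41502)/0.93291 + 327.8 = 108.9241, v = 555.6·(+0.02101)/0.93291 + 254.8 = 267.3121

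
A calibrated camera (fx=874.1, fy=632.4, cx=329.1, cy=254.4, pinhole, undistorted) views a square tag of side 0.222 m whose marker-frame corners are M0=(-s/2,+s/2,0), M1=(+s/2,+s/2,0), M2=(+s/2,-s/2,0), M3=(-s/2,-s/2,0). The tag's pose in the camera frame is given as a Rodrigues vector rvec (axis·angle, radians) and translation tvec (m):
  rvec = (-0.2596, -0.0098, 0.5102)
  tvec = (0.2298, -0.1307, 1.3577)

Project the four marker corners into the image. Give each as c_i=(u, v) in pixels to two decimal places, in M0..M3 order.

Intrinsics K: fx=874.1, fy=632.4, cx=329.1, cy=254.4
Marker side s = 0.222 m; corners in marker frame (Z=0):
  M0 = (-0.1110, +0.1110, 0)
  M1 = (+0.1110, +0.1110, 0)
  M2 = (+0.1110, -0.1110, 0)
  M3 = (-0.1110, -0.1110, 0)
rvec = (-0.2596, -0.0098, 0.5102), |rvec| = θ = 0.57253 rad = 32.804°
Rodrigues: sinθ=0.54176, 1−cosθ=0.15947; R = I + sinθ·[k]× + (1−cosθ)·[k]×²:
    [+0.87332 -0.48154 -0.07371]
    [+0.48402 +0.84058 +0.24322]
    [-0.05516 -0.24808 +0.96717]
t = (0.2298, -0.1307, 1.3577) m
M0: Pc = R·M0+t = (+0.07941, -0.09112, +1.33629); u = 874.1·(+0.07941)/1.33629 + 329.1 = 381.0445, v = 632.4·(-0.09112)/1.33629 + 254.4 = 211.2765
M1: Pc = R·M1+t = (+0.27329, +0.01633, +1.32404); u = 874.1·(+0.27329)/1.32404 + 329.1 = 509.5177, v = 632.4·(+0.01633)/1.32404 + 254.4 = 262.1998
M2: Pc = R·M2+t = (+0.38019, -0.17028, +1.37911); u = 874.1·(+0.38019)/1.37911 + 329.1 = 570.0689, v = 632.4·(-0.17028)/1.37911 + 254.4 = 176.3180
M3: Pc = R·M3+t = (+0.18631, -0.27773, +1.39136); u = 874.1·(+0.18631)/1.39136 + 329.1 = 446.1482, v = 632.4·(-0.27773)/1.39136 + 254.4 = 128.1662

c0=(381.04, 211.28) c1=(509.52, 262.20) c2=(570.07, 176.32) c3=(446.15, 128.17)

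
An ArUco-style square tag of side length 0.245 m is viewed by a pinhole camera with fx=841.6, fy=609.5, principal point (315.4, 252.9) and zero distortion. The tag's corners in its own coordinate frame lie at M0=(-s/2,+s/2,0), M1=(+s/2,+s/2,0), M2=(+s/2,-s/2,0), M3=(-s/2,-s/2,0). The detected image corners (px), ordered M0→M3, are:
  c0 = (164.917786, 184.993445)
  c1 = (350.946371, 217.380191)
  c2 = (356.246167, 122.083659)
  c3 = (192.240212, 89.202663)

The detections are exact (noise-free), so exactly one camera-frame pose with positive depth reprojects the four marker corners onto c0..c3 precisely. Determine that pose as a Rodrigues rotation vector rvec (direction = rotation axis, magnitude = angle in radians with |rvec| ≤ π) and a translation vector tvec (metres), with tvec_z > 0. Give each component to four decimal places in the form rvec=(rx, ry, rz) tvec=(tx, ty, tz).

Intrinsics K: fx=841.6, fy=609.5, cx=315.4, cy=252.9
Marker side s = 0.245 m; corners in marker frame (Z=0):
  M0 = (-0.1225, +0.1225, 0)
  M1 = (+0.1225, +0.1225, 0)
  M2 = (+0.1225, -0.1225, 0)
  M3 = (-0.1225, -0.1225, 0)
Detected image corners:
  c0 = (164.917786, 184.993445) px
  c1 = (350.946371, 217.380191) px
  c2 = (356.246167, 122.083659) px
  c3 = (192.240212, 89.202663) px
Planar DLT: solve 8×8 A·h = b for H (H[2,2]=1):
  H  [+762.30932 -197.46548 +268.62487]
  H  [+162.48247 +313.88053 +150.89401]
  H  [+0.19048 -0.49584 +1.00000]
B = K⁻¹H; ‖b₁‖=0.876176, ‖b₂‖=0.876176; λ = 2/(‖b₁‖+‖b₂‖) = 1.141324, sign → tz>0 ⇒ λ=+1.141324
r₁ = λ·B[:,0] = (+0.95232,+0.21405,+0.21739); r₂ = λ·B[:,1] = (-0.05570,+0.82258,-0.56592)
r₃ = r₁×r₂ = (-0.29996,+0.52683,+0.79528); SVD([r₁ r₂ r₃]) → R = UVᵀ:
  R  [+0.95232 -0.05570 -0.29996]
  R  [+0.21405 +0.82258 +0.52683]
  R  [+0.21739 -0.56592 +0.79528]
t = (-0.06343, -0.19101, +1.14132) m
tr R = 2.570183; θ = arccos((tr R − 1)/2) = 0.667952 rad = 38.271°
axis k = ((R−Rᵀ)₃₂, (R−Rᵀ)₁₃, (R−Rᵀ)₂₁) / (2 sinθ) = (-0.882131, -0.417639, +0.217766)
rvec = θ·k = (-0.589222, -0.278963, +0.145457)

rvec=(-0.5892, -0.2790, 0.1455) tvec=(-0.0634, -0.1910, 1.1413)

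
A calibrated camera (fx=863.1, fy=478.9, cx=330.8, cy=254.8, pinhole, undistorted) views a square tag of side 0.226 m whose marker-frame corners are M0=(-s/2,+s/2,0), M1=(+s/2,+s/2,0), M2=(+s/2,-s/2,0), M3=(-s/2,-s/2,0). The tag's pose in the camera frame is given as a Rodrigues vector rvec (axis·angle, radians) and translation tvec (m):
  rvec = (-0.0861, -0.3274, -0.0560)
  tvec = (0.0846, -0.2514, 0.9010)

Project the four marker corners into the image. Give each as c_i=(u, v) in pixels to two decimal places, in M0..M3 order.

Intrinsics K: fx=863.1, fy=478.9, cx=330.8, cy=254.8
Marker side s = 0.226 m; corners in marker frame (Z=0):
  M0 = (-0.1130, +0.1130, 0)
  M1 = (+0.1130, +0.1130, 0)
  M2 = (+0.1130, -0.1130, 0)
  M3 = (-0.1130, -0.1130, 0)
rvec = (-0.0861, -0.3274, -0.0560), |rvec| = θ = 0.34313 rad = 19.660°
Rodrigues: sinθ=0.33644, 1−cosθ=0.05829; R = I + sinθ·[k]× + (1−cosθ)·[k]×²:
    [+0.94538 +0.06886 -0.31863]
    [-0.04095 +0.99478 +0.09350]
    [+0.32340 -0.07534 +0.94326]
t = (0.0846, -0.2514, 0.9010) m
M0: Pc = R·M0+t = (-0.01445, -0.13436, +0.85594); u = 863.1·(-0.01445)/0.85594 + 330.8 = 316.2334, v = 478.9·(-0.13436)/0.85594 + 254.8 = 179.6240
M1: Pc = R·M1+t = (+0.19921, -0.14362, +0.92903); u = 863.1·(+0.19921)/0.92903 + 330.8 = 515.8719, v = 478.9·(-0.14362)/0.92903 + 254.8 = 180.7675
M2: Pc = R·M2+t = (+0.18365, -0.36844, +0.94606); u = 863.1·(+0.18365)/0.94606 + 330.8 = 498.3422, v = 478.9·(-0.36844)/0.94606 + 254.8 = 68.2949
M3: Pc = R·M3+t = (-0.03001, -0.35918, +0.87297); u = 863.1·(-0.03001)/0.87297 + 330.8 = 301.1301, v = 478.9·(-0.35918)/0.87297 + 254.8 = 57.7571

c0=(316.23, 179.62) c1=(515.87, 180.77) c2=(498.34, 68.29) c3=(301.13, 57.76)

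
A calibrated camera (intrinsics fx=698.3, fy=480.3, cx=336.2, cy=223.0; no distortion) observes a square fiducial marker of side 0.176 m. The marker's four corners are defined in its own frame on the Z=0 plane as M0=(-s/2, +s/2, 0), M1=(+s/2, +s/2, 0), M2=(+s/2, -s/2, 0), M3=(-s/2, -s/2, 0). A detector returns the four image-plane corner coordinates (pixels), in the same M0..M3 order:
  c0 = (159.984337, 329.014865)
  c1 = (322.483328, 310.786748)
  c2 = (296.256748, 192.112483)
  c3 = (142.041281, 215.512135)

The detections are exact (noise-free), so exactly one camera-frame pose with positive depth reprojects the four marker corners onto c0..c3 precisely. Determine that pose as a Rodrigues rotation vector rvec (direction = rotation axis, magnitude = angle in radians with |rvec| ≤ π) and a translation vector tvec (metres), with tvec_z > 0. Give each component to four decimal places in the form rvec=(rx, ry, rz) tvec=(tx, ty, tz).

rvec=(-0.1659, 0.2337, -0.1788) tvec=(-0.1114, 0.0565, 0.7179)

Intrinsics K: fx=698.3, fy=480.3, cx=336.2, cy=223.0
Marker side s = 0.176 m; corners in marker frame (Z=0):
  M0 = (-0.0880, +0.0880, 0)
  M1 = (+0.0880, +0.0880, 0)
  M2 = (+0.0880, -0.0880, 0)
  M3 = (-0.0880, -0.0880, 0)
Detected image corners:
  c0 = (159.984337, 329.014865) px
  c1 = (322.483328, 310.786748) px
  c2 = (296.256748, 192.112483) px
  c3 = (142.041281, 215.512135) px
Planar DLT: solve 8×8 A·h = b for H (H[2,2]=1):
  H  [+830.41713 +66.04398 +227.86028]
  H  [-196.86736 +592.29723 +260.82514]
  H  [-0.29893 -0.25552 +1.00000]
B = K⁻¹H; ‖b₁‖=1.392859, ‖b₂‖=1.392859; λ = 2/(‖b₁‖+‖b₂‖) = 0.717948, sign → tz>0 ⇒ λ=+0.717948
r₁ = λ·B[:,0] = (+0.95711,-0.19463,-0.21461); r₂ = λ·B[:,1] = (+0.15623,+0.97054,-0.18345)
r₃ = r₁×r₂ = (+0.24400,+0.14205,+0.95932); SVD([r₁ r₂ r₃]) → R = UVᵀ:
  R  [+0.95711 +0.15623 +0.24400]
  R  [-0.19463 +0.97054 +0.14205]
  R  [-0.21461 -0.18345 +0.95932]
t = (-0.11139, +0.05654, +0.71795) m
tr R = 2.886961; θ = arccos((tr R − 1)/2) = 0.337817 rad = 19.355°
axis k = ((R−Rᵀ)₃₂, (R−Rᵀ)₁₃, (R−Rᵀ)₂₁) / (2 sinθ) = (-0.491065, +0.691871, -0.529310)
rvec = θ·k = (-0.165890, +0.233726, -0.178810)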